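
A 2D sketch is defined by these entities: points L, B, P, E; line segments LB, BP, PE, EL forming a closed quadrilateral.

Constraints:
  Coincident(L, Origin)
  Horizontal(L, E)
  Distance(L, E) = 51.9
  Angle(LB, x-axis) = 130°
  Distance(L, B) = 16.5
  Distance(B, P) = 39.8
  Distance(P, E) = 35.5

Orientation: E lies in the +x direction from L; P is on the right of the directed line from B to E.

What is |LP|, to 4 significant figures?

23.60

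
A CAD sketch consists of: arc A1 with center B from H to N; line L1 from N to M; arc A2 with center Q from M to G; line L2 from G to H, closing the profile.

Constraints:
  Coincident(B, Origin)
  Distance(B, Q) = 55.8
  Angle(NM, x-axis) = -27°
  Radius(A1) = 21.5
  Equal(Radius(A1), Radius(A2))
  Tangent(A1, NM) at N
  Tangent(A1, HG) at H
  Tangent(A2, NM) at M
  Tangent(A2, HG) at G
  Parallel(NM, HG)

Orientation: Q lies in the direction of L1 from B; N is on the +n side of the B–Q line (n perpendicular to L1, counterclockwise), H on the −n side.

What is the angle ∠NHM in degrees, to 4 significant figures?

52.38°

Tangency of A1 to both parallel lines with radius 21.5 puts N and H at B ± 21.5·n: N = (9.761, 19.16), H = (-9.761, -19.16). Equal radii place M and G the same way about Q: M = Q + 21.5·n = (59.48, -6.176), G = Q − 21.5·n = (39.96, -44.49). Then cos ∠NHM = HN·HM / (|HN||HM|), giving 52.38°.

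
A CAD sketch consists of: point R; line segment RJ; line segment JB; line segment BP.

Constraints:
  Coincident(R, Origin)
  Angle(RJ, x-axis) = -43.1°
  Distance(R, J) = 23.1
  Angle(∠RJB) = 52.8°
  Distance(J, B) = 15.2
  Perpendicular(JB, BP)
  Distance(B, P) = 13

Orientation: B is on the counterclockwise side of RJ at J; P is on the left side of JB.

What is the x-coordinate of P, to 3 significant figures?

5.50

R is at the origin; RJ runs at -43.1° with length 23.1, so J = 23.1·(cos -43.1°, sin -43.1°) = (16.9, -15.8). ∠RJB = 52.8°, so JB runs at -43.1° + (180° − 52.8°) = 84.1° from the x-axis; with |JB| = 15.2, B = J + 15.2·(cos 84.1°, sin 84.1°) = (18.4, -0.664). The perpendicularity gives BP at right angles to JB; with |BP| = 13.0 on the left of JB, P = B + 13.0·(-0.995, 0.103) = (5.50, 0.672). So P.x = 5.50.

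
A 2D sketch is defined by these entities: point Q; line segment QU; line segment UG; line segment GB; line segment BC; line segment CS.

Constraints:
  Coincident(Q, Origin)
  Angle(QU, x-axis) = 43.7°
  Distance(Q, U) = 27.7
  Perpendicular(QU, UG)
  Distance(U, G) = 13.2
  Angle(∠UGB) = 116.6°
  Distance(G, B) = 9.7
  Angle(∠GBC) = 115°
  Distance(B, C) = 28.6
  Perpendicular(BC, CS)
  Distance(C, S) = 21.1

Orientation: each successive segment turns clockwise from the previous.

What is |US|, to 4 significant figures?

24.58

Q is at the origin; QU runs at 43.7° with length 27.7, so U = (20.03, 19.14). QU is perpendicular to UG, so UG runs at -46.30°; with |UG| = 13.2, G = (29.15, 9.594). ∠UGB = 116.6° gives GB at -109.7° from the x-axis; with |GB| = 9.7, B = (25.88, 0.4620). ∠GBC = 115.0° gives BC at -174.7° from the x-axis; with |BC| = 28.6, C = (-2.602, -2.180). The perpendicularity gives CS at right angles to BC, so CS runs at 95.30°; with |CS| = 21.1, S = (-4.551, 18.83). Then |US| = |S − U| = 24.58.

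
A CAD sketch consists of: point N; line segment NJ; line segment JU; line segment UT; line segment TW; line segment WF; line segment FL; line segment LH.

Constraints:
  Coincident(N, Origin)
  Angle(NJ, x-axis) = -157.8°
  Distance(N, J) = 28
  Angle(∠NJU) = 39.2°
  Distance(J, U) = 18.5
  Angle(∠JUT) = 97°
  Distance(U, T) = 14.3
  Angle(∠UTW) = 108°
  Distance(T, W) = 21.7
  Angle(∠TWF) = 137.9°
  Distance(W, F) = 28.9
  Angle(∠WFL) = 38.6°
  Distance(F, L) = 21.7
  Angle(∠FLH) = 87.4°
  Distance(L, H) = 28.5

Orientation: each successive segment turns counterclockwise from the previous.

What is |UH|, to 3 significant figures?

37.5

N is at the origin; NJ runs at -157.8° with length 28.0, so J = (-25.9, -10.6). ∠NJU = 39.2° gives JU at -17.0° from the x-axis; with |JU| = 18.5, U = (-8.23, -16.0). ∠JUT = 97.0° gives UT at 66.0° from the x-axis; with |UT| = 14.3, T = (-2.42, -2.92). ∠UTW = 108.0° gives TW at 138° from the x-axis; with |TW| = 21.7, W = (-18.5, 11.6). ∠TWF = 137.9° gives WF at -180° from the x-axis; with |WF| = 28.9, F = (-47.4, 11.5). ∠WFL = 38.6° gives FL at -38.5° from the x-axis; with |FL| = 21.7, L = (-30.5, -1.96). ∠FLH = 87.4° gives LH at 54.1° from the x-axis; with |LH| = 28.5, H = (-13.7, 21.1). Then |UH| = |H − U| = 37.5.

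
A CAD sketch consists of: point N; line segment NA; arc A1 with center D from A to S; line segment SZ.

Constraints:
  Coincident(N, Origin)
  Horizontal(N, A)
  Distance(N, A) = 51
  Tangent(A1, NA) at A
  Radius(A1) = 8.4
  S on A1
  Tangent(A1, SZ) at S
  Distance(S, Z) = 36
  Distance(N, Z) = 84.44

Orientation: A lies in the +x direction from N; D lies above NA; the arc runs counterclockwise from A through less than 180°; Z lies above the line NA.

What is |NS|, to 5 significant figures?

58.298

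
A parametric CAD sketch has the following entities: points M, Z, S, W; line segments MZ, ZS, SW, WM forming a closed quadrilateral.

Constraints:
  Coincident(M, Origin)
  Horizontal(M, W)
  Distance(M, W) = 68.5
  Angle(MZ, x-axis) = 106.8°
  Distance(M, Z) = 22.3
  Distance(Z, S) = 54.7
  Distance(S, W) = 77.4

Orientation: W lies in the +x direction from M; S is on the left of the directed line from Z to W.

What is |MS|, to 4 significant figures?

70.21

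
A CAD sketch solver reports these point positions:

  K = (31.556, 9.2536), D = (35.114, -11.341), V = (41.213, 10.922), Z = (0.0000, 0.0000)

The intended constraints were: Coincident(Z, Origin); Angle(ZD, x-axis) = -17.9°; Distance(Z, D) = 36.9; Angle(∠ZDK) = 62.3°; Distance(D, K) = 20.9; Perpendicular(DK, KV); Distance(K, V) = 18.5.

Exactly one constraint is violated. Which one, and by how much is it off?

Distance(K, V) = 18.5 — off by 8.70.

Z = (0.00, 0.00) ✓; ZD at -17.90° ✓; |ZD| = 36.90 ✓; ∠ZDK = 62.30° ✓; |DK| = 20.90 ✓; ∠(DK, KV) = 90.00° ✓; |KV| = 9.800 ✗.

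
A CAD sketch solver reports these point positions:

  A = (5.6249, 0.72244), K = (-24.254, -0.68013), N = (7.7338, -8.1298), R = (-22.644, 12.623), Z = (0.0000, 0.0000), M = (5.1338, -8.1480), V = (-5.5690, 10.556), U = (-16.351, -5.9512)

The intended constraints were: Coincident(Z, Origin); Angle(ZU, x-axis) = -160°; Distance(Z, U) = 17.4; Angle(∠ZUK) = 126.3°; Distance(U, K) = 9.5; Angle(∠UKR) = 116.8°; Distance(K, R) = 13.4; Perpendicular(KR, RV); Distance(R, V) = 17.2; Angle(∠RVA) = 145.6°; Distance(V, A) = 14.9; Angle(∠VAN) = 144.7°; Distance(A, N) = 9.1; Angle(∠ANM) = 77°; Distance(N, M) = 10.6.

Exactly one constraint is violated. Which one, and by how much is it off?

Distance(N, M) = 10.6 — off by 8.00.

Z = (0.00, 0.00) ✓; ZU at -160.0° ✓; |ZU| = 17.40 ✓; ∠ZUK = 126.3° ✓; |UK| = 9.500 ✓; ∠UKR = 116.8° ✓; |KR| = 13.40 ✓; ∠(KR, RV) = 90.00° ✓; |RV| = 17.20 ✓; ∠RVA = 145.6° ✓; |VA| = 14.90 ✓; ∠VAN = 144.7° ✓; |AN| = 9.100 ✓; ∠ANM = 77.00° ✓; |NM| = 2.600 ✗.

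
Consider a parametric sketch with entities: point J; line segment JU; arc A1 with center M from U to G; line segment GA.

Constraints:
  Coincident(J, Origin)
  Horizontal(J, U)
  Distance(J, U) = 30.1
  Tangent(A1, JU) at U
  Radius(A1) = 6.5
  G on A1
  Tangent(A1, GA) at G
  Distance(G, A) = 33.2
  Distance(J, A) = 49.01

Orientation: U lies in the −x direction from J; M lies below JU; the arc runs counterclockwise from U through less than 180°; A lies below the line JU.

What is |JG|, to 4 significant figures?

37.29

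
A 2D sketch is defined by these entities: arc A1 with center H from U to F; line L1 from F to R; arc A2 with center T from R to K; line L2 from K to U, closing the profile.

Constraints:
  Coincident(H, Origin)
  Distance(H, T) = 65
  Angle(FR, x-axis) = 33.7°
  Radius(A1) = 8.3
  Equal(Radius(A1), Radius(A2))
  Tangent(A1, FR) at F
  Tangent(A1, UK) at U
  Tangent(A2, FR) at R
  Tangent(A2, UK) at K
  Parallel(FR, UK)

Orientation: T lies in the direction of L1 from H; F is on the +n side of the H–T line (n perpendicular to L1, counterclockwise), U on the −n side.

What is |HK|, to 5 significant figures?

65.528

The slot axis is L1's direction at 33.7°, so u = (cos 33.7°, sin 33.7°) = (0.83195, 0.55484) and n = (−sin 33.7°, cos 33.7°) = (-0.55484, 0.83195). H is at the origin and T lies 65.0 along u from H, so T = 65.0·u = (54.077, 36.065). Tangency of A1 to both parallel lines with radius 8.3 puts F and U at H ± 8.3·n: F = (-4.6052, 6.9052), U = (4.6052, -6.9052). Equal radii place R and K the same way about T: R = T + 8.3·n = (49.472, 42.970), K = T − 8.3·n = (58.682, 29.160). Then |HK| = |K − H| = 65.528.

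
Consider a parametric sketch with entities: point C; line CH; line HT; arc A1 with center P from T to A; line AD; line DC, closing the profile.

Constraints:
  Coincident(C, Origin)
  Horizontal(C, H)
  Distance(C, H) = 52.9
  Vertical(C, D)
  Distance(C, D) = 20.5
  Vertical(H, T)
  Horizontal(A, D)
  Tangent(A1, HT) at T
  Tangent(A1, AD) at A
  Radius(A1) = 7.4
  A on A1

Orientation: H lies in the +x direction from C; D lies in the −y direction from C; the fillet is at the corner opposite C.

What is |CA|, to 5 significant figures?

49.905

C is at the origin; C and H share the same y with |CH| = 52.9 and H on the +x side, so H = (52.900, 0.0000). CD is vertical with |CD| = 20.5 and D on the −y side, so D = (0.0000, -20.500). The virtual corner opposite C is at (52.900, -20.500). A1 meets HT tangentially, so PT is at right angles to HT and the tangent condition forces PA to be normal to AD, with radius 7.4, so the center P sits 7.4 in from both sides at P = (45.500, -13.100). That places the tangent points at T = (52.900, -13.100) on HT and A = (45.500, -20.500) on AD. Then |CA| = |A − C| = 49.905.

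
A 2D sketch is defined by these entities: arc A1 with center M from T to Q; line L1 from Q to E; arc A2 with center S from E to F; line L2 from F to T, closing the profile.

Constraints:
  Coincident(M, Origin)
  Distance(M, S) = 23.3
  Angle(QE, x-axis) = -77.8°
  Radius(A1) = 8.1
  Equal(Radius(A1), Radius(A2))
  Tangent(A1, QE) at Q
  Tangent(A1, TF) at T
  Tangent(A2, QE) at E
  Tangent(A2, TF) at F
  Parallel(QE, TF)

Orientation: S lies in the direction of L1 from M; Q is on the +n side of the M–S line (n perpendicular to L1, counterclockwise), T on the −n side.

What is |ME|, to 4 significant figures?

24.67

The slot axis is L1's direction at -77.8°, so u = (cos -77.8°, sin -77.8°) = (0.2113, -0.9774) and n = (−sin -77.8°, cos -77.8°) = (0.9774, 0.2113). M is at the origin and S lies 23.3 along u from M, so S = 23.3·u = (4.924, -22.77). Tangency of A1 to both parallel lines with radius 8.1 puts Q and T at M ± 8.1·n: Q = (7.917, 1.712), T = (-7.917, -1.712). Equal radii place E and F the same way about S: E = S + 8.1·n = (12.84, -21.06), F = S − 8.1·n = (-2.993, -24.49). Then |ME| = |E − M| = 24.67.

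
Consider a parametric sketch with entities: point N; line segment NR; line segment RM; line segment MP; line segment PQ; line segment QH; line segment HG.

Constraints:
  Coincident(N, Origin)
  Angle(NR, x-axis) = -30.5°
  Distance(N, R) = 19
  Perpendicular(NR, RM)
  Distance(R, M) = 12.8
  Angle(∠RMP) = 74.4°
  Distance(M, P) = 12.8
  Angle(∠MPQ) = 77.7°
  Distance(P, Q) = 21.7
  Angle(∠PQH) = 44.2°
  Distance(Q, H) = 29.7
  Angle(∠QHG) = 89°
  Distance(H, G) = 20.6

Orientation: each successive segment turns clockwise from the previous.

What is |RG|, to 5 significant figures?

27.745

∠PQH = 44.2° gives QH at -104.20° from the x-axis; with |QH| = 29.7, H = (12.196, -28.871). ∠QHG = 89.0° gives HG at 164.80° from the x-axis; with |HG| = 20.6, G = (-7.6836, -23.470). Then |RG| = |G − R| = 27.745.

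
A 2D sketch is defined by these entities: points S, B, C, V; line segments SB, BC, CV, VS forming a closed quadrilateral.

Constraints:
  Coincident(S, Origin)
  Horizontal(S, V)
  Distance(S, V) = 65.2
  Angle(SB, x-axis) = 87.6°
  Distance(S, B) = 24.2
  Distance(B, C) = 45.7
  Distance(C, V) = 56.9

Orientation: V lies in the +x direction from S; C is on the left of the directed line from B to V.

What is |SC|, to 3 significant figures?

63.3

Checks: S = (0.00, 0.00) ✓; |BC| = 45.70 ✓; |CV| = 56.90 ✓.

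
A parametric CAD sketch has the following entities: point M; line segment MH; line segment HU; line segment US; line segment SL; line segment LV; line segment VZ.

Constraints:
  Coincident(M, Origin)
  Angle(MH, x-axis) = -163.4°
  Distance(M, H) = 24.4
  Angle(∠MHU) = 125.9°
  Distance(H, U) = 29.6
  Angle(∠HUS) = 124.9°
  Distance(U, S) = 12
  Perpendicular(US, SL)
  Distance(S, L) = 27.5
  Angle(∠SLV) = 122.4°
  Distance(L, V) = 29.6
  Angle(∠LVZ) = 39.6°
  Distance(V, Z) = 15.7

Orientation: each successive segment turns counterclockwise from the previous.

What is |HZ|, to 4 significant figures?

9.726

∠SLV = 122.4° gives LV at 93.40° from the x-axis; with |LV| = 29.6, V = (-5.598, 0.9942). ∠LVZ = 39.6° gives VZ at -126.2° from the x-axis; with |VZ| = 15.7, Z = (-14.87, -11.68). Then |HZ| = |Z − H| = 9.726.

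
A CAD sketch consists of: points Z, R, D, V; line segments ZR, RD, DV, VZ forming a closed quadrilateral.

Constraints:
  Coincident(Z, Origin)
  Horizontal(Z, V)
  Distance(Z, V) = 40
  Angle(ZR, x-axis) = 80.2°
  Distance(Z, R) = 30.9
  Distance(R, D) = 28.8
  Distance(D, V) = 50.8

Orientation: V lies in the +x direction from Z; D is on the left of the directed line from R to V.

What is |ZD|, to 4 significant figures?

56.16

Checks: |ZV| = 40.00 ✓; |ZR| = 30.90 ✓; |RD| = 28.80 ✓; |DV| = 50.80 ✓.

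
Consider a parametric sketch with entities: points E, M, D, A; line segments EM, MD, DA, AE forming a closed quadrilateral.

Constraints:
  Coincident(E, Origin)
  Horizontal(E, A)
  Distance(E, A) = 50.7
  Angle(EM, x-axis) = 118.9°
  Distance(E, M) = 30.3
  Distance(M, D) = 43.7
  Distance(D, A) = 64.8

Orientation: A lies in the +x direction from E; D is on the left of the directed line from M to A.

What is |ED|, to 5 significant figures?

58.584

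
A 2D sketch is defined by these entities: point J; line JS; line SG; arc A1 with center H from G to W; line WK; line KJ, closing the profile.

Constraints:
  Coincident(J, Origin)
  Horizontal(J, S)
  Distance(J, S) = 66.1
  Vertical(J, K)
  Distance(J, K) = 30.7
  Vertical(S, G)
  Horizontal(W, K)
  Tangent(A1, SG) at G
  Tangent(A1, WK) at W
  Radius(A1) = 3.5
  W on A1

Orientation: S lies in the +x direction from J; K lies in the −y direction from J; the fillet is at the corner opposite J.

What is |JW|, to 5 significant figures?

69.723

J is at the origin; J and S share the same y with |JS| = 66.1 and S on the +x side, so S = (66.100, 0.0000). J and K share the same x with |JK| = 30.7 and K on the −y side, so K = (0.0000, -30.700). The virtual corner opposite J is at (66.100, -30.700). The tangent condition forces HG to be normal to SG and tangency of A1 to WK means the radius HW is perpendicular to WK, with radius 3.5, so the center H sits 3.5 in from both sides at H = (62.600, -27.200). That places the tangent points at G = (66.100, -27.200) on SG and W = (62.600, -30.700) on WK. Then |JW| = |W − J| = 69.723.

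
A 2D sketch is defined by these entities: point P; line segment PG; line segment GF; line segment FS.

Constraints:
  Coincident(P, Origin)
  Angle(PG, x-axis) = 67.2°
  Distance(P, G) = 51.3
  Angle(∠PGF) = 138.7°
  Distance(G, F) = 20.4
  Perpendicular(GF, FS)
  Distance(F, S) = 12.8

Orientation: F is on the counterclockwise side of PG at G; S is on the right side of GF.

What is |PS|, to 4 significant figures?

75.17

P is at the origin; PG runs at 67.2° with length 51.3, so G = 51.3·(cos 67.2°, sin 67.2°) = (19.88, 47.29). ∠PGF = 138.7°, so GF runs at 67.2° + (180° − 138.7°) = 108.5° from the x-axis; with |GF| = 20.4, F = G + 20.4·(cos 108.5°, sin 108.5°) = (13.41, 66.64). The perpendicularity gives FS at right angles to GF; with |FS| = 12.8 on the right of GF, S = F + 12.8·(0.9483, 0.3173) = (25.55, 70.70). Then |PS| = |S − P| = 75.17.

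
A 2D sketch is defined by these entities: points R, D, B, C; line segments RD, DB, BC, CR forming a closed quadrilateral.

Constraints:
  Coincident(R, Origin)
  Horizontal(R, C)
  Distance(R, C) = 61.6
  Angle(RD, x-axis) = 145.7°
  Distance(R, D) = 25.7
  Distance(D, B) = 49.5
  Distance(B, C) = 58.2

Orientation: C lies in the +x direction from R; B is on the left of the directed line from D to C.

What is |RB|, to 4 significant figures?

45.97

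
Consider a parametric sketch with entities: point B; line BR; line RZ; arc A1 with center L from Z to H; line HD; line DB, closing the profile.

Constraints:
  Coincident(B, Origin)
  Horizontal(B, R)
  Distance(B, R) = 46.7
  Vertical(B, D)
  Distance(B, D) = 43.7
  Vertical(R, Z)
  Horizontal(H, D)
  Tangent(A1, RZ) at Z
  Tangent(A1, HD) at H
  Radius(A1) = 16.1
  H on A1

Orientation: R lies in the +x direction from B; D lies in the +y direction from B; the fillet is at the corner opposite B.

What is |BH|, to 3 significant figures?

53.3

B is at the origin; B and R share the same y with |BR| = 46.7 and R on the +x side, so R = (46.7, 0.00). BD is vertical with |BD| = 43.7 and D on the +y side, so D = (0.00, 43.7). The virtual corner opposite B is at (46.7, 43.7). The tangent condition forces LZ to be normal to RZ and since A1 is tangent to HD there, LH ⟂ HD, with radius 16.1, so the center L sits 16.1 in from both sides at L = (30.6, 27.6). That places the tangent points at Z = (46.7, 27.6) on RZ and H = (30.6, 43.7) on HD. Then |BH| = |H − B| = 53.3.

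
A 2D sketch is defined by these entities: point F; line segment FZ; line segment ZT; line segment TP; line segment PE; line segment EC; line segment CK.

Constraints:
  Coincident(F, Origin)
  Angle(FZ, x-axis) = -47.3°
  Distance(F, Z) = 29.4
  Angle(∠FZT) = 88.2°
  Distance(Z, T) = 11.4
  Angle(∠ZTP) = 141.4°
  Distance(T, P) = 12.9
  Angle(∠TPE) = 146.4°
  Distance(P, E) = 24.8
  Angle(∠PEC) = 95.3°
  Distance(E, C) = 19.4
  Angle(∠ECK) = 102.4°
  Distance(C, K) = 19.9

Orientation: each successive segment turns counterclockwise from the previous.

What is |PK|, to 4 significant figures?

26.49

F is at the origin; FZ runs at -47.3° with length 29.4, so Z = (19.94, -21.61). ∠FZT = 88.2° gives ZT at 44.50° from the x-axis; with |ZT| = 11.4, T = (28.07, -13.62). ∠ZTP = 141.4° gives TP at 83.10° from the x-axis; with |TP| = 12.9, P = (29.62, -0.8096). ∠TPE = 146.4° gives PE at 116.7° from the x-axis; with |PE| = 24.8, E = (18.48, 21.35). ∠PEC = 95.3° gives EC at -158.6° from the x-axis; with |EC| = 19.4, C = (0.4131, 14.27). ∠ECK = 102.4° gives CK at -81.00° from the x-axis; with |CK| = 19.9, K = (3.526, -5.388). Then |PK| = |K − P| = 26.49.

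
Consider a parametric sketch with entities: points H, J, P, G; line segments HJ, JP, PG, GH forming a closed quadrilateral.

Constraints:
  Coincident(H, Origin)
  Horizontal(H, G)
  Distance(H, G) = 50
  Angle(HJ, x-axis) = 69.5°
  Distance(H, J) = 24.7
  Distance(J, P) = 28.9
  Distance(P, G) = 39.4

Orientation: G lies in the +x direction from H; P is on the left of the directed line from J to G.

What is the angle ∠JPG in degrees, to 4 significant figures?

86.41°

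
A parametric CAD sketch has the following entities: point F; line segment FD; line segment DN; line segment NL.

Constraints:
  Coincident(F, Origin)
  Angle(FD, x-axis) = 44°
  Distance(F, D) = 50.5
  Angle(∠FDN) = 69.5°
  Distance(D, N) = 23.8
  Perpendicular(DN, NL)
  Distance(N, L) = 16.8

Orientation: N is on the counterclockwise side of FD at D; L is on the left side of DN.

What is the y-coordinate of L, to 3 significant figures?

30.2

F is at the origin; FD runs at 44.0° with length 50.5, so D = 50.5·(cos 44.0°, sin 44.0°) = (36.3, 35.1). ∠FDN = 69.5°, so DN runs at 44.0° + (180° − 69.5°) = 154° from the x-axis; with |DN| = 23.8, N = D + 23.8·(cos 154°, sin 154°) = (14.8, 45.3). DN is perpendicular to NL; with |NL| = 16.8 on the left of DN, L = N + 16.8·(-0.431, -0.903) = (7.61, 30.2). So L.y = 30.2.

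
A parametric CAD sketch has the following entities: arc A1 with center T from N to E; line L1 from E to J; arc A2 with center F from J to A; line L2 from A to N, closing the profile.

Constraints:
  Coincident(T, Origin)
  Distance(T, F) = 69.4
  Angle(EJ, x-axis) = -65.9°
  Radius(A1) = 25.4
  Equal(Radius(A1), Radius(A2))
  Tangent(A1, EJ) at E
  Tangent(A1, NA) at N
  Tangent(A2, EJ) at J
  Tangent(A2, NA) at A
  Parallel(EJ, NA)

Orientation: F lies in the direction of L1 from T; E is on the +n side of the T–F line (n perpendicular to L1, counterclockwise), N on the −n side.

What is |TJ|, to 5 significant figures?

73.902

The slot axis is L1's direction at -65.9°, so u = (cos -65.9°, sin -65.9°) = (0.40833, -0.91283) and n = (−sin -65.9°, cos -65.9°) = (0.91283, 0.40833). T is at the origin and F lies 69.4 along u from T, so F = 69.4·u = (28.338, -63.351). Tangency of A1 to both parallel lines with radius 25.4 puts E and N at T ± 25.4·n: E = (23.186, 10.372), N = (-23.186, -10.372). Equal radii place J and A the same way about F: J = F + 25.4·n = (51.524, -52.979), A = F − 25.4·n = (5.1521, -73.722). Then |TJ| = |J − T| = 73.902.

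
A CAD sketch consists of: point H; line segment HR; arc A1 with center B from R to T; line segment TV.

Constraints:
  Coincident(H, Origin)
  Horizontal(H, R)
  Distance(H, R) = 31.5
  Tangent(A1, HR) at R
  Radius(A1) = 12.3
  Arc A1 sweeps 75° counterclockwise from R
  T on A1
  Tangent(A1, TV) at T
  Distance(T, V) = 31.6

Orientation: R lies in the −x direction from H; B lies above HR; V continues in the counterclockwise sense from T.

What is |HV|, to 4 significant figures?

41.26

H is at the origin; HR is horizontal with |HR| = 31.5 and R on the −x side, so R = (-31.50, 0.000). A1 meets HR tangentially, so BR is at right angles to HR, so B = R + (0, 12.3) = (-31.50, 12.30). On A1, R sits at bearing -90° from B; a 75° counterclockwise sweep puts T at bearing -15°, so T = B + 12.3·(cos -15°, sin -15°) = (-19.62, 9.117). Tangency of A1 to TV means the radius BT is perpendicular to TV, so TV runs along (−sin -15°, cos -15°); with |TV| = 31.6, V = (-11.44, 39.64). Then |HV| = |V − H| = 41.26.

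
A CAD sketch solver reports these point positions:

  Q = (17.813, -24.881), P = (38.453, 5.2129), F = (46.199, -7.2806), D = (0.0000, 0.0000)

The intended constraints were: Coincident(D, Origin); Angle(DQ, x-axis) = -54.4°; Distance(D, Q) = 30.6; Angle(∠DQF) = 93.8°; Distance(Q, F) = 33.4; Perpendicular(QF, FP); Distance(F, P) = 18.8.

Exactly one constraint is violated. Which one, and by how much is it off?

Distance(F, P) = 18.8 — off by 4.10.

D = (0.00, 0.00) ✓; DQ at -54.40° ✓; |DQ| = 30.60 ✓; ∠DQF = 93.80° ✓; |QF| = 33.40 ✓; ∠(QF, FP) = 90.00° ✓; |FP| = 14.70 ✗.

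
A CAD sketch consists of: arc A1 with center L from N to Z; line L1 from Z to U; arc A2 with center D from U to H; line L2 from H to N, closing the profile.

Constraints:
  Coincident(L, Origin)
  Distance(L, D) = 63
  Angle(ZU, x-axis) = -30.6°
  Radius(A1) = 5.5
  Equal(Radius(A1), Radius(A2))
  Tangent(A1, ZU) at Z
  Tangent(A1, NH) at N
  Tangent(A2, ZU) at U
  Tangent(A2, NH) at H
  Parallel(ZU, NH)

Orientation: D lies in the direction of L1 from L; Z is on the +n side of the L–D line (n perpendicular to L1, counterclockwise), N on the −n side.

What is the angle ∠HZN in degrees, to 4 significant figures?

80.10°

Tangency of A1 to both parallel lines with radius 5.5 puts Z and N at L ± 5.5·n: Z = (2.800, 4.734), N = (-2.800, -4.734). Equal radii place U and H the same way about D: U = D + 5.5·n = (57.03, -27.34), H = D − 5.5·n = (51.43, -36.80). Then cos ∠HZN = ZH·ZN / (|ZH||ZN|), giving 80.10°.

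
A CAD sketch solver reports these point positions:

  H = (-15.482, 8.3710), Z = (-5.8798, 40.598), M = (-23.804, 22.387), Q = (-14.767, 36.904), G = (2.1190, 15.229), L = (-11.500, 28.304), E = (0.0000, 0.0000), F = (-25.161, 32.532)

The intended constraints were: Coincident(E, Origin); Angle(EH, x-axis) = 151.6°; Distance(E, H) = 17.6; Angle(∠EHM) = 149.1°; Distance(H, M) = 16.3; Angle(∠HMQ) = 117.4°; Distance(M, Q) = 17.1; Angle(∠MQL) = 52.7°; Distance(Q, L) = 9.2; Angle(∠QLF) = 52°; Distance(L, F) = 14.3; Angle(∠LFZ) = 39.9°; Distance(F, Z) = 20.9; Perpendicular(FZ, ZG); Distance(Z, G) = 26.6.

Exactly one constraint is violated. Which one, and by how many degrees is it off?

Perpendicular(FZ, ZG) — off by 5.20°.

E = (0.00, 0.00) ✓; EH at 151.6° ✓; |EH| = 17.60 ✓; ∠EHM = 149.1° ✓; |HM| = 16.30 ✓; ∠HMQ = 117.4° ✓; |MQ| = 17.10 ✓; ∠MQL = 52.70° ✓; |QL| = 9.200 ✓; ∠QLF = 52.00° ✓; |LF| = 14.30 ✓; ∠LFZ = 39.90° ✓; |FZ| = 20.90 ✓; ∠(FZ, ZG) = 95.20° ✗; |ZG| = 26.60 ✓.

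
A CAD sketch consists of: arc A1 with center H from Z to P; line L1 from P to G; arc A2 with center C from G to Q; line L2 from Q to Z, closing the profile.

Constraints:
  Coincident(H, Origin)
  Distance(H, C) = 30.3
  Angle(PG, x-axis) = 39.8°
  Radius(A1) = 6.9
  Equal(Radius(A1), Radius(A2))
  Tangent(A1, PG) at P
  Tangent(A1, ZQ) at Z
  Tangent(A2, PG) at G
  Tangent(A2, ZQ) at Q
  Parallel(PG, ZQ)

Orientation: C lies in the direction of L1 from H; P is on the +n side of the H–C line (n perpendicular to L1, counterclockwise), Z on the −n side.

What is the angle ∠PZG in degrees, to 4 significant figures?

65.51°

Tangency of A1 to both parallel lines with radius 6.9 puts P and Z at H ± 6.9·n: P = (-4.417, 5.301), Z = (4.417, -5.301). Equal radii place G and Q the same way about C: G = C + 6.9·n = (18.86, 24.70), Q = C − 6.9·n = (27.70, 14.09). Then cos ∠PZG = ZP·ZG / (|ZP||ZG|), giving 65.51°.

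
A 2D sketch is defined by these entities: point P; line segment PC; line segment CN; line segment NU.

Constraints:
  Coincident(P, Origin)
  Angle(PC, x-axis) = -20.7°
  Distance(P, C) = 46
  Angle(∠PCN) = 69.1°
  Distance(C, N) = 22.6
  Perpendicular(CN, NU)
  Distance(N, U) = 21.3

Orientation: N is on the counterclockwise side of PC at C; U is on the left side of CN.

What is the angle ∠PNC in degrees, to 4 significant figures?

81.80°

P is at the origin; PC runs at -20.7° with length 46.0, so C = 46.0·(cos -20.7°, sin -20.7°) = (43.03, -16.26). ∠PCN = 69.1°, so CN runs at -20.7° + (180° − 69.1°) = 90.20° from the x-axis; with |CN| = 22.6, N = C + 22.6·(cos 90.20°, sin 90.20°) = (42.95, 6.340). Then cos ∠PNC = NP·NC / (|NP||NC|), giving 81.80°.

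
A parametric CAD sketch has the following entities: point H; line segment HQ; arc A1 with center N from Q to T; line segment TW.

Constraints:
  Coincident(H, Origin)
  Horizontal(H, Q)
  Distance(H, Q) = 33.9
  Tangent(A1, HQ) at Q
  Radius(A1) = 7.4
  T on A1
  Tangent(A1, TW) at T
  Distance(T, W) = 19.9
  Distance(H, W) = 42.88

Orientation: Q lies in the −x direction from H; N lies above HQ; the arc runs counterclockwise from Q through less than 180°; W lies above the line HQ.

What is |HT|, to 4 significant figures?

28.35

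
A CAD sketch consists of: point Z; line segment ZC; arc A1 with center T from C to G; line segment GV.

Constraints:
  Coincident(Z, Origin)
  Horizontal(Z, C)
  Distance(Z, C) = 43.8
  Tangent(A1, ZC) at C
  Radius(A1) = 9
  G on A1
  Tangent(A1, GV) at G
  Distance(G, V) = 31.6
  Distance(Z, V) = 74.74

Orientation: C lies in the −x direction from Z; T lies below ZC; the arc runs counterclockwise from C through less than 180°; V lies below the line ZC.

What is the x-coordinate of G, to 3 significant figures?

-51.5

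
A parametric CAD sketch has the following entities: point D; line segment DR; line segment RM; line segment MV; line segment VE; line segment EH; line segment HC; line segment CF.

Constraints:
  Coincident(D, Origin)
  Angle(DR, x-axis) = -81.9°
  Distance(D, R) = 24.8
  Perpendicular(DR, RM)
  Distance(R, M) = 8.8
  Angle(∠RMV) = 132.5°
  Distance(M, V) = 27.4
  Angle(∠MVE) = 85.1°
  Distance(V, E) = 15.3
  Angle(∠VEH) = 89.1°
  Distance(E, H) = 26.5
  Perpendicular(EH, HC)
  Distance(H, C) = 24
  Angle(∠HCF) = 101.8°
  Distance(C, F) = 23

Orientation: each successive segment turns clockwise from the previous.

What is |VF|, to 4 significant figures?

13.92

D is at the origin; DR runs at -81.9° with length 24.8, so R = (3.494, -24.55). DR is perpendicular to RM, so RM runs at -171.9°; with |RM| = 8.8, M = (-5.218, -25.79). ∠RMV = 132.5° gives MV at 140.6° from the x-axis; with |MV| = 27.4, V = (-26.39, -8.401). ∠MVE = 85.1° gives VE at 45.70° from the x-axis; with |VE| = 15.3, E = (-15.71, 2.549). ∠VEH = 89.1° gives EH at -45.20° from the x-axis; with |EH| = 26.5, H = (2.968, -16.25). The perpendicularity gives HC at right angles to EH, so HC runs at -135.2°; with |HC| = 24.0, C = (-14.06, -33.17). ∠HCF = 101.8° gives CF at 146.6° from the x-axis; with |CF| = 23.0, F = (-33.26, -20.50). Then |VF| = |F − V| = 13.92.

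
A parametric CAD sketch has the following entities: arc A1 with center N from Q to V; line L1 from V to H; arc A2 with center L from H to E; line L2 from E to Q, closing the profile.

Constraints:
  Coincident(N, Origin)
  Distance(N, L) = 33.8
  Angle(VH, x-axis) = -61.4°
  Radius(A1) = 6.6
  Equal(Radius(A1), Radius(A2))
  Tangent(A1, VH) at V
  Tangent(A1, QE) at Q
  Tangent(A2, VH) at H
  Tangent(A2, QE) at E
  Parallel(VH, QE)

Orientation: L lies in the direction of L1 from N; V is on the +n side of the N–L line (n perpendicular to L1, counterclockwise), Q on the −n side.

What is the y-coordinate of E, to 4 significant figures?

-32.84

The slot axis is L1's direction at -61.4°, so u = (cos -61.4°, sin -61.4°) = (0.4787, -0.8780) and n = (−sin -61.4°, cos -61.4°) = (0.8780, 0.4787). N is at the origin and L lies 33.8 along u from N, so L = 33.8·u = (16.18, -29.68). Tangency of A1 to both parallel lines with radius 6.6 puts V and Q at N ± 6.6·n: V = (5.795, 3.159), Q = (-5.795, -3.159). Equal radii place H and E the same way about L: H = L + 6.6·n = (21.97, -26.52), E = L − 6.6·n = (10.39, -32.84). So E.y = -32.84.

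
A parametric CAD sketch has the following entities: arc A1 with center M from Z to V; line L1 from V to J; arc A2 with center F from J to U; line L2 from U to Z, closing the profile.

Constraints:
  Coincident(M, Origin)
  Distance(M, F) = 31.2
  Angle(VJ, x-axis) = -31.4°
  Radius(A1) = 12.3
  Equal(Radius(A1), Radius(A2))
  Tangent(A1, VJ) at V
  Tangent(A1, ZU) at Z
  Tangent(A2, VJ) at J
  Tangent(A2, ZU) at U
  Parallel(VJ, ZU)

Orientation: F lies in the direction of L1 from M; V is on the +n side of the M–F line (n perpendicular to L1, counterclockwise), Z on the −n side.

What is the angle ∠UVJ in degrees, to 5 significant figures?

38.254°

The slot axis is L1's direction at -31.4°, so u = (cos -31.4°, sin -31.4°) = (0.85355, -0.52101) and n = (−sin -31.4°, cos -31.4°) = (0.52101, 0.85355). M is at the origin and F lies 31.2 along u from M, so F = 31.2·u = (26.631, -16.256). Tangency of A1 to both parallel lines with radius 12.3 puts V and Z at M ± 12.3·n: V = (6.4084, 10.499), Z = (-6.4084, -10.499). Equal radii place J and U the same way about F: J = F + 12.3·n = (33.039, -5.7568), U = F − 12.3·n = (20.222, -26.754). Then cos ∠UVJ = VU·VJ / (|VU||VJ|), giving 38.254°.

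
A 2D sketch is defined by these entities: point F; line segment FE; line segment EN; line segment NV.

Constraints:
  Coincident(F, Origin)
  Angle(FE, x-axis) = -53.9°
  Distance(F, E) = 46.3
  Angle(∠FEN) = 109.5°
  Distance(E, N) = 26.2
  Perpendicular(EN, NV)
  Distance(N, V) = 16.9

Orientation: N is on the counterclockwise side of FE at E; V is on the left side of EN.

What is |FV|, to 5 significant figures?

49.502

F is at the origin; FE runs at -53.9° with length 46.3, so E = 46.3·(cos -53.9°, sin -53.9°) = (27.280, -37.410). ∠FEN = 109.5°, so EN runs at -53.9° + (180° − 109.5°) = 16.600° from the x-axis; with |EN| = 26.2, N = E + 26.2·(cos 16.600°, sin 16.600°) = (52.388, -29.925). EN ⟂ NV; with |NV| = 16.9 on the left of EN, V = N + 16.9·(-0.28569, 0.95832) = (47.560, -13.729). Then |FV| = |V − F| = 49.502.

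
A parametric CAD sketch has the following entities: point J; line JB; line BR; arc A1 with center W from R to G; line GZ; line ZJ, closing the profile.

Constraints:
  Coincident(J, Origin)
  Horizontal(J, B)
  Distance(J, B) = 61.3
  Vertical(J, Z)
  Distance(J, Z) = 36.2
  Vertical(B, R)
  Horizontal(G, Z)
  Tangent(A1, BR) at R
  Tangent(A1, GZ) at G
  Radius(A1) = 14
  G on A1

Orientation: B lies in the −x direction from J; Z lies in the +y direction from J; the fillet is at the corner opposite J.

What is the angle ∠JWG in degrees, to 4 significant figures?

115.1°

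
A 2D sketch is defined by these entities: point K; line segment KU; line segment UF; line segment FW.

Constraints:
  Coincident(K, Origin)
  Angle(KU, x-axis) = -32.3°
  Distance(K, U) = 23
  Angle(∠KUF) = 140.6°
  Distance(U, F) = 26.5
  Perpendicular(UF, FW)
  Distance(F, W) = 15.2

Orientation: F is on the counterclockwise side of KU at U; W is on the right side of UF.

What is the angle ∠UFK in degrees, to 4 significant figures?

18.25°

K is at the origin; KU runs at -32.3° with length 23.0, so U = 23.0·(cos -32.3°, sin -32.3°) = (19.44, -12.29). ∠KUF = 140.6°, so UF runs at -32.3° + (180° − 140.6°) = 7.100° from the x-axis; with |UF| = 26.5, F = U + 26.5·(cos 7.100°, sin 7.100°) = (45.74, -9.015). Then cos ∠UFK = FU·FK / (|FU||FK|), giving 18.25°.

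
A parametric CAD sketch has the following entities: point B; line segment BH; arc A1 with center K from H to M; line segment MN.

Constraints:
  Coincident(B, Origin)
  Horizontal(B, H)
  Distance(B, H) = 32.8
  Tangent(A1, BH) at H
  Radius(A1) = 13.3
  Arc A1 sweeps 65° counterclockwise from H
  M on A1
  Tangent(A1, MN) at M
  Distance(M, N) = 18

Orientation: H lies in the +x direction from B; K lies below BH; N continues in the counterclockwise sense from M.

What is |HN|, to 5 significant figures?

31.019

B is at the origin; BH is horizontal with |BH| = 32.8 and H on the +x side, so H = (32.800, 0.0000). Tangency of A1 to BH means the radius KH is perpendicular to BH, so K = H + (0, -13.3) = (32.800, -13.300). On A1, H sits at bearing 90° from K; a 65° counterclockwise sweep puts M at bearing 155°, so M = K + 13.3·(cos 155°, sin 155°) = (20.746, -7.6792). Tangency of A1 to MN means the radius KM is perpendicular to MN, so MN runs along (−sin 155°, cos 155°); with |MN| = 18.0, N = (13.139, -23.993). Then |HN| = |N − H| = 31.019.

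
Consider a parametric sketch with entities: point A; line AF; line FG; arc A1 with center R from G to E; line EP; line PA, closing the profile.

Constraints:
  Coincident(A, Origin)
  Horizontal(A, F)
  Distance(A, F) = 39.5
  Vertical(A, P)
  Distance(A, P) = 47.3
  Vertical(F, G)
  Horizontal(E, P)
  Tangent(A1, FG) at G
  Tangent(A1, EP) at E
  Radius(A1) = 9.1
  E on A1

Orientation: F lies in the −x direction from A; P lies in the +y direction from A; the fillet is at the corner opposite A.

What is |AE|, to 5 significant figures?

56.227

The virtual corner opposite A is at (-39.500, 47.300). Since A1 is tangent to FG there, RG ⟂ FG and since A1 is tangent to EP there, RE ⟂ EP, with radius 9.1, so the center R sits 9.1 in from both sides at R = (-30.400, 38.200). That places the tangent points at G = (-39.500, 38.200) on FG and E = (-30.400, 47.300) on EP. Then |AE| = |E − A| = 56.227.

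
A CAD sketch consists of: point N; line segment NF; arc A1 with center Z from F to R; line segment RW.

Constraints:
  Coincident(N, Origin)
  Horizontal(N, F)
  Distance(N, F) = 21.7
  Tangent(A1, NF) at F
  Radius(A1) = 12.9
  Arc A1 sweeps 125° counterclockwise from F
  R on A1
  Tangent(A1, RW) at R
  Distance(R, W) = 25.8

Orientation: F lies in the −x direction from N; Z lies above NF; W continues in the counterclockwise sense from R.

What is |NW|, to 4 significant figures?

48.88

On A1, F sits at bearing -90° from Z; a 125° counterclockwise sweep puts R at bearing 35°, so R = Z + 12.9·(cos 35°, sin 35°) = (-11.13, 20.30). Since A1 is tangent to RW there, ZR ⟂ RW, so RW runs along (−sin 35°, cos 35°); with |RW| = 25.8, W = (-25.93, 41.43). Then |NW| = |W − N| = 48.88.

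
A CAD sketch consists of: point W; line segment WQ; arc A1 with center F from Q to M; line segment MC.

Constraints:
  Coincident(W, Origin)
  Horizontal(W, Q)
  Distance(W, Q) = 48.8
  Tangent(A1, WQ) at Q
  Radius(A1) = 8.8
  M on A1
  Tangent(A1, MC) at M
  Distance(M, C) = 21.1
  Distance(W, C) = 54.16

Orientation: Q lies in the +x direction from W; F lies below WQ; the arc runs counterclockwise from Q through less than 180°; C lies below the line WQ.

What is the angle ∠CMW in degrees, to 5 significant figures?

115.86°

Checks: W = (0.00, 0.00) ✓; |FM| = 8.800 ✓; ∠(FM, MC) = 90.00° ✓; |MC| = 21.10 ✓; |WC| = 54.16 ✓.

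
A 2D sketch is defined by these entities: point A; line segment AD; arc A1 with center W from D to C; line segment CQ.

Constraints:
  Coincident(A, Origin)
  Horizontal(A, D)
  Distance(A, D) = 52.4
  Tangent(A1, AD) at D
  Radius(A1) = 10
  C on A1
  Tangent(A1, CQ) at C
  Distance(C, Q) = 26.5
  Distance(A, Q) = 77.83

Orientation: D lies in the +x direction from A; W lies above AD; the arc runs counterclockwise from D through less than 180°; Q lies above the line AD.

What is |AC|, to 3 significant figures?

62.0

Checks: A = (0.00, 0.00) ✓; |WC| = 10.00 ✓; ∠(WC, CQ) = 90.00° ✓; |CQ| = 26.50 ✓; |AQ| = 77.83 ✓.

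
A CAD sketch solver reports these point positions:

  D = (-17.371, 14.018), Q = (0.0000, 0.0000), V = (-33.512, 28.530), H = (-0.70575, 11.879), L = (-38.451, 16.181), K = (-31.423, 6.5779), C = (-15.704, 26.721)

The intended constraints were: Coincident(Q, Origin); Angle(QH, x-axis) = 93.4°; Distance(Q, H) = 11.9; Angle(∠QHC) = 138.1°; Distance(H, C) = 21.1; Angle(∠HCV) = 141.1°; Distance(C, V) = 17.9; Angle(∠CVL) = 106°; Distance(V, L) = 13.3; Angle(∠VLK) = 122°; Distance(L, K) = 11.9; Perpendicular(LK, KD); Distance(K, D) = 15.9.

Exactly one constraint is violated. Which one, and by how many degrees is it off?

Perpendicular(LK, KD) — off by 8.30°.

Q = (0.00, 0.00) ✓; QH at 93.40° ✓; |QH| = 11.90 ✓; ∠QHC = 138.1° ✓; |HC| = 21.10 ✓; ∠HCV = 141.1° ✓; |CV| = 17.90 ✓; ∠CVL = 106.0° ✓; |VL| = 13.30 ✓; ∠VLK = 122.0° ✓; |LK| = 11.90 ✓; ∠(LK, KD) = 81.70° ✗; |KD| = 15.90 ✓.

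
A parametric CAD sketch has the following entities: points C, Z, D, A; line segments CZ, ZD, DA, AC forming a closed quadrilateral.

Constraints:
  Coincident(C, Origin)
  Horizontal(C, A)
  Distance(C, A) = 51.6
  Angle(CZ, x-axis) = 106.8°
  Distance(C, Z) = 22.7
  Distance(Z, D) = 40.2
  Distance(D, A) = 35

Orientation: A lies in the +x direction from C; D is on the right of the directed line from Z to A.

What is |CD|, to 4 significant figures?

20.67

Checks: |CA| = 51.60 ✓; |CZ| = 22.70 ✓; |ZD| = 40.20 ✓; |DA| = 35.00 ✓.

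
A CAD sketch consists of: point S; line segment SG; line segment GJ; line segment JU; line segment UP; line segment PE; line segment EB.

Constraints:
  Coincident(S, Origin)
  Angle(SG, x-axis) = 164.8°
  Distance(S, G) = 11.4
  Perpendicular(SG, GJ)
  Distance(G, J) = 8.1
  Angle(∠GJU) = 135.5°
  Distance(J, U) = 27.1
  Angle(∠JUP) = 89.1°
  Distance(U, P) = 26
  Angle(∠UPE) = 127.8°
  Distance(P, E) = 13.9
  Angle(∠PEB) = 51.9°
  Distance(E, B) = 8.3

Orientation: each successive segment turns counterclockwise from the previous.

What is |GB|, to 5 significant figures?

29.635

S is at the origin; SG runs at 164.8° with length 11.4, so G = (-11.001, 2.9890). SG is perpendicular to GJ, so GJ runs at -105.20°; with |GJ| = 8.1, J = (-13.125, -4.8277). ∠GJU = 135.5° gives JU at -60.700° from the x-axis; with |JU| = 27.1, U = (0.13734, -28.461). ∠JUP = 89.1° gives UP at 30.200° from the x-axis; with |UP| = 26.0, P = (22.608, -15.382). ∠UPE = 127.8° gives PE at 82.400° from the x-axis; with |PE| = 13.9, E = (24.447, -1.6043). ∠PEB = 51.9° gives EB at -149.50° from the x-axis; with |EB| = 8.3, B = (17.295, -5.8169). Then |GB| = |B − G| = 29.635.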